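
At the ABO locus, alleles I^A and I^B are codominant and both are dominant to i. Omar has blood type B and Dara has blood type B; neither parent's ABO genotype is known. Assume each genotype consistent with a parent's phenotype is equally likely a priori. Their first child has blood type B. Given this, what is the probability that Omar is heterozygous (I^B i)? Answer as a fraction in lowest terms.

7/15

Possible genotypes: Omar ∈ {I^B I^B, I^B i}; Dara ∈ {I^B I^B, I^B i}.
Weight each parental genotype pair by prior × P(type-B child):
  I^B I^B × I^B I^B: posterior weight 4/15.
  I^B I^B × I^B i: posterior weight 4/15.
  I^B i × I^B I^B: posterior weight 4/15.
  I^B i × I^B i: posterior weight 1/5.
Sum the posterior weight over pairs where Omar is I^B i: 7/15.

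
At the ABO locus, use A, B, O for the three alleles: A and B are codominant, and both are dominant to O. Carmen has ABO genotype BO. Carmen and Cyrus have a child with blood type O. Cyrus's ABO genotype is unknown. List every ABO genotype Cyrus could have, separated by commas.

For each candidate genotype of Cyrus, check whether crossing it with BO can produce every observed child phenotype.
  AA → possible child types {A, AB} ✗
  AB → possible child types {A, B, AB} ✗
  AO → possible child types {O, A, B, AB} ✓
  BB → possible child types {B} ✗
  BO → possible child types {O, B} ✓
  OO → possible child types {O, B} ✓

AO, BO, OO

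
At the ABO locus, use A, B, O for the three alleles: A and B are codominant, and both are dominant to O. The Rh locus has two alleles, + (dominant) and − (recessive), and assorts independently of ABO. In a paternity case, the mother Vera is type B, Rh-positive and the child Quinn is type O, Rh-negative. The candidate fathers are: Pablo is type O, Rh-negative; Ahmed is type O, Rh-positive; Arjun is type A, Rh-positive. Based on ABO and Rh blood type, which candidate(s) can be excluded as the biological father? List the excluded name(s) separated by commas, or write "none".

A candidate is excluded only if no genotype consistent with his phenotype could produce a type O, Rh-negative child with a type B, Rh-positive mother.
Every candidate has at least one consistent genotype combination, so none can be excluded.

none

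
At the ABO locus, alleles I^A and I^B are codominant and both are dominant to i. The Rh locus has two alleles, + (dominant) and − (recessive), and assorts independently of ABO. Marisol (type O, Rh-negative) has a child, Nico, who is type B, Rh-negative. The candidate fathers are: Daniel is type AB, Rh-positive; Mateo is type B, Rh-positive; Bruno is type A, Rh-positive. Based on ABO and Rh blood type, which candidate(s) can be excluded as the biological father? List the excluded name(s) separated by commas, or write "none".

A candidate is excluded only if no genotype consistent with his phenotype could produce a type B, Rh-negative child with a type O, Rh-negative mother.
Bruno (type A, Rh+): no genotype consistent with that phenotype can produce a type-B Rh- child with a type-O mother.

Bruno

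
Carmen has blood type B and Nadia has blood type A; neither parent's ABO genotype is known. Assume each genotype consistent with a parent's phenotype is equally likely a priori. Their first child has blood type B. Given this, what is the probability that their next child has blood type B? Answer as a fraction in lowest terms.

5/12

Possible genotypes: Carmen ∈ {BB, BO}; Nadia ∈ {AA, AO}.
Weight each parental genotype pair by prior × P(type-B child):
  BB × AO: posterior weight 2/3; P(next child type B) = 1/2.
  BO × AO: posterior weight 1/3; P(next child type B) = 1/4.
Weighted sum = 5/12.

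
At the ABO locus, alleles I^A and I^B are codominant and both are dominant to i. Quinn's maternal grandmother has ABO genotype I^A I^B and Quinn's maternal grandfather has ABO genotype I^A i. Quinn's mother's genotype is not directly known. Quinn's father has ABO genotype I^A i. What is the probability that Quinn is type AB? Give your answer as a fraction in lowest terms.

1/8

Quinn's mother's ABO genotype from I^A I^B × I^A i: 1/4 I^A I^A, 1/4 I^A I^B, 1/4 I^A i, 1/4 I^B i.
Crossing each possibility with the father I^A i and summing P(type AB): 1/4·0 + 1/4·1/4 + 1/4·0 + 1/4·1/4 = 1/8.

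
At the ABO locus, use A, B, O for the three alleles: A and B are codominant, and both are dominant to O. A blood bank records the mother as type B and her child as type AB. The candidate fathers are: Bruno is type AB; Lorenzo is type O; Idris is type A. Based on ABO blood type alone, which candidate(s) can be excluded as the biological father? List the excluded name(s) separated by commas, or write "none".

A candidate is excluded only if no genotype consistent with his phenotype could produce a type AB child with a type B mother.
Lorenzo (type O): no genotype consistent with that phenotype can produce a type-AB child with a type-B mother.

Lorenzo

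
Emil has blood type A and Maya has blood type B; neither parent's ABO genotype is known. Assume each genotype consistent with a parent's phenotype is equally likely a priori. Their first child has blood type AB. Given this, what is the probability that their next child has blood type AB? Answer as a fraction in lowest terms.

25/36

Possible genotypes: Emil ∈ {AA, AO}; Maya ∈ {BB, BO}.
Weight each parental genotype pair by prior × P(type-AB child):
  AA × BB: posterior weight 4/9; P(next child type AB) = 1.
  AA × BO: posterior weight 2/9; P(next child type AB) = 1/2.
  AO × BB: posterior weight 2/9; P(next child type AB) = 1/2.
  AO × BO: posterior weight 1/9; P(next child type AB) = 1/4.
Weighted sum = 25/36.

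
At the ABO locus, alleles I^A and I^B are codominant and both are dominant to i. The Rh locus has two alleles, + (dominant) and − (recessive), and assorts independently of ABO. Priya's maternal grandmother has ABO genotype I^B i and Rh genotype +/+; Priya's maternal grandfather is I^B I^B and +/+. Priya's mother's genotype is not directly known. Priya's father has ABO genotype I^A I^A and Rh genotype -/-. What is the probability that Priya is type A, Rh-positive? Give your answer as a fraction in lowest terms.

Priya's mother's ABO genotype from I^B i × I^B I^B: 1/2 I^B I^B, 1/2 I^B i.
Crossing each possibility with the father I^A I^A and summing P(type A): 1/2·0 + 1/2·1/2 = 1/4.
Similarly for Rh via the mother's Rh distribution: P(Rh+) = 1.
Independent loci: 1/4 × 1 = 1/4.

1/4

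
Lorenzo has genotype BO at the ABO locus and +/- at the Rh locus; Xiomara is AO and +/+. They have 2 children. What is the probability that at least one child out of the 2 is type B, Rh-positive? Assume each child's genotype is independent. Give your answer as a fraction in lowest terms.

ABO cross BO × AO → 1/4 O, 1/4 A, 1/4 B, 1/4 AB.
Rh cross +/- × +/+ → 1 Rh+; so P(type B, Rh-positive) = 1/4 × 1 = 1/4 per child.
P(none) = (3/4)^2 = 9/16; P(at least one) = 1 − 9/16 = 7/16.

7/16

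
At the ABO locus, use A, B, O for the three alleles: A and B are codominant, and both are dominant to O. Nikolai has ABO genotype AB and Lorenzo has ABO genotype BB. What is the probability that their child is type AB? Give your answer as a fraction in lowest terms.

1/2

ABO cross AB × BB → offspring phenotypes: 1/2 B, 1/2 AB.
So P(type AB) = 1/2.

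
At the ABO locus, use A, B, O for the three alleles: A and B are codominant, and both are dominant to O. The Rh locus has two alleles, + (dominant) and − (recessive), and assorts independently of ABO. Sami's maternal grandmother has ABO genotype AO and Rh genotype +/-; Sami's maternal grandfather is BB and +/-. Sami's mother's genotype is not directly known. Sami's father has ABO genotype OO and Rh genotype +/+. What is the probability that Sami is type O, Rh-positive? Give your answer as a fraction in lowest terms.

1/4

Sami's mother's ABO genotype from AO × BB: 1/2 AB, 1/2 BO.
Crossing each possibility with the father OO and summing P(type O): 1/2·0 + 1/2·1/2 = 1/4.
Similarly for Rh via the mother's Rh distribution: P(Rh+) = 1.
Independent loci: 1/4 × 1 = 1/4.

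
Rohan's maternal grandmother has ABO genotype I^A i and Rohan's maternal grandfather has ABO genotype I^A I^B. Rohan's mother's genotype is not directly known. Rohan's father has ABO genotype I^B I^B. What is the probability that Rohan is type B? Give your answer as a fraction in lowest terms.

Rohan's mother's ABO genotype from I^A i × I^A I^B: 1/4 I^A I^A, 1/4 I^A I^B, 1/4 I^A i, 1/4 I^B i.
Crossing each possibility with the father I^B I^B and summing P(type B): 1/4·0 + 1/4·1/2 + 1/4·1/2 + 1/4·1 = 1/2.

1/2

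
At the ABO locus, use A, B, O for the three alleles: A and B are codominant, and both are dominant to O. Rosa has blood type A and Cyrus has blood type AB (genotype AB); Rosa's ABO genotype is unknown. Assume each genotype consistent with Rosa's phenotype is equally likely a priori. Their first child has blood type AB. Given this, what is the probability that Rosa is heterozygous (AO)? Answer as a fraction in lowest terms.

1/3

Possible genotypes: Rosa ∈ {AA, AO}; Cyrus ∈ {AB}.
Weight each parental genotype pair by prior × P(type-AB child):
  AA × AB: posterior weight 2/3.
  AO × AB: posterior weight 1/3.
Sum the posterior weight over pairs where Rosa is AO: 1/3.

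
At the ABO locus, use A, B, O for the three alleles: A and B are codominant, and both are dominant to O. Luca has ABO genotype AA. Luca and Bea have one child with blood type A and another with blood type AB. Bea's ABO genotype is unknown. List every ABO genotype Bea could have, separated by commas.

For each candidate genotype of Bea, check whether crossing it with AA can produce every observed child phenotype.
  AA → possible child types {A} ✗
  AB → possible child types {A, AB} ✓
  AO → possible child types {A} ✗
  BB → possible child types {AB} ✗
  BO → possible child types {A, AB} ✓
  OO → possible child types {A} ✗

AB, BO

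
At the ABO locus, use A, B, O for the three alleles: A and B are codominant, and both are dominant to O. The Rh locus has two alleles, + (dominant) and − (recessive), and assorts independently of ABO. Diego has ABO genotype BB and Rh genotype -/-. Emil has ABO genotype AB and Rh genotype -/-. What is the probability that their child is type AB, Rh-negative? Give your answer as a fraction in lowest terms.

ABO cross BB × AB → offspring phenotypes: 1/2 B, 1/2 AB.
Rh cross -/- × -/- → 1 Rh-.
Independent loci: P(type AB, Rh-negative) = 1/2 × 1 = 1/2.

1/2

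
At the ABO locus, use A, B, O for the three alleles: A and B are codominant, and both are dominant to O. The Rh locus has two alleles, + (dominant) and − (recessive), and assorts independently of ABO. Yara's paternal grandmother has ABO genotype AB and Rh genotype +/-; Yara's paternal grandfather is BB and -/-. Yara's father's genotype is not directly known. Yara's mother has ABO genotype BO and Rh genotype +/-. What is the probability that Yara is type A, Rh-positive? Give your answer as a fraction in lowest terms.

5/64

Yara's father's ABO genotype from AB × BB: 1/2 AB, 1/2 BB.
Crossing each possibility with the mother BO and summing P(type A): 1/2·1/4 + 1/2·0 = 1/8.
Similarly for Rh via the father's Rh distribution: P(Rh+) = 5/8.
Independent loci: 1/8 × 5/8 = 5/64.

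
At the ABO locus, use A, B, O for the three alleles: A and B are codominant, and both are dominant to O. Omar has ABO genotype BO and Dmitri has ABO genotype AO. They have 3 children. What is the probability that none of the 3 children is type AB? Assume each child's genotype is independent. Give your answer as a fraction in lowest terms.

27/64

ABO cross BO × AO → 1/4 O, 1/4 A, 1/4 B, 1/4 AB.
So P(type AB) = 1/4 per child.
P(not type AB) = 3/4 for one child; (3/4)^3 = 27/64.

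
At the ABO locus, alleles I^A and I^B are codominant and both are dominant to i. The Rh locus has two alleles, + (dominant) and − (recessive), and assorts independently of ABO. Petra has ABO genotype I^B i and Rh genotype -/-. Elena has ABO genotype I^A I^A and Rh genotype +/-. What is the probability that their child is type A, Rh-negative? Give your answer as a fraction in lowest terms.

ABO cross I^B i × I^A I^A → offspring phenotypes: 1/2 A, 1/2 AB.
Rh cross -/- × +/- → 1/2 Rh+, 1/2 Rh-.
Independent loci: P(type A, Rh-negative) = 1/2 × 1/2 = 1/4.

1/4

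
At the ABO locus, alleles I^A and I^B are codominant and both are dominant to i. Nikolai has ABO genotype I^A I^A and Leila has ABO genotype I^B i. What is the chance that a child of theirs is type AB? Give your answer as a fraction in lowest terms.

ABO cross I^A I^A × I^B i → offspring phenotypes: 1/2 A, 1/2 AB.
So P(type AB) = 1/2.

1/2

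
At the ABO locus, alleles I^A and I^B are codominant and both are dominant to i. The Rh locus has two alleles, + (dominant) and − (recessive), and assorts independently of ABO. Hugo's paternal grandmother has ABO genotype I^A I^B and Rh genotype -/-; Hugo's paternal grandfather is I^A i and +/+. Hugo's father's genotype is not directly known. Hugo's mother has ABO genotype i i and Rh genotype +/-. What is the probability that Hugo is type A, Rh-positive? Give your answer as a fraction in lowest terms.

Hugo's father's ABO genotype from I^A I^B × I^A i: 1/4 I^A I^A, 1/4 I^A I^B, 1/4 I^A i, 1/4 I^B i.
Crossing each possibility with the mother i i and summing P(type A): 1/4·1 + 1/4·1/2 + 1/4·1/2 + 1/4·0 = 1/2.
Similarly for Rh via the father's Rh distribution: P(Rh+) = 3/4.
Independent loci: 1/2 × 3/4 = 3/8.

3/8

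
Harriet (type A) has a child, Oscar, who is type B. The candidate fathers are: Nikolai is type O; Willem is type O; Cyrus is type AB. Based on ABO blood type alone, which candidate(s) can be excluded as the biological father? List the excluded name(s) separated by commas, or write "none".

Nikolai, Willem

A candidate is excluded only if no genotype consistent with his phenotype could produce a type B child with a type A mother.
Nikolai (type O): no genotype consistent with that phenotype can produce a type-B child with a type-A mother.
Willem (type O): no genotype consistent with that phenotype can produce a type-B child with a type-A mother.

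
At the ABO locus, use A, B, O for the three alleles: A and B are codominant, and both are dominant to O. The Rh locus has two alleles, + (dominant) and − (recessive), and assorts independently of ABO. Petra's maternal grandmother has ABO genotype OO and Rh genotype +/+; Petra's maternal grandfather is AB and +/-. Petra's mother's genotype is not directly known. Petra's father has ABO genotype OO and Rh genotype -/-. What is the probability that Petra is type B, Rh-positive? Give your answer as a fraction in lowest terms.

Petra's mother's ABO genotype from OO × AB: 1/2 AO, 1/2 BO.
Crossing each possibility with the father OO and summing P(type B): 1/2·0 + 1/2·1/2 = 1/4.
Similarly for Rh via the mother's Rh distribution: P(Rh+) = 3/4.
Independent loci: 1/4 × 3/4 = 3/16.

3/16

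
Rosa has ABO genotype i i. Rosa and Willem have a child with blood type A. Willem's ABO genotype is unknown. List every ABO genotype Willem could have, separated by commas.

For each candidate genotype of Willem, check whether crossing it with i i can produce every observed child phenotype.
  I^A I^A → possible child types {A} ✓
  I^A I^B → possible child types {A, B} ✓
  I^A i → possible child types {O, A} ✓
  I^B I^B → possible child types {B} ✗
  I^B i → possible child types {O, B} ✗
  i i → possible child types {O} ✗

I^A I^A, I^A I^B, I^A i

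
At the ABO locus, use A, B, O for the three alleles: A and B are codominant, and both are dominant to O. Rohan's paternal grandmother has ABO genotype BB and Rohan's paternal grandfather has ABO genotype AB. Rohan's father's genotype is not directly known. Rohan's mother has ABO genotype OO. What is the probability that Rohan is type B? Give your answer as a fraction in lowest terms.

3/4

Rohan's father's ABO genotype from BB × AB: 1/2 AB, 1/2 BB.
Crossing each possibility with the mother OO and summing P(type B): 1/2·1/2 + 1/2·1 = 3/4.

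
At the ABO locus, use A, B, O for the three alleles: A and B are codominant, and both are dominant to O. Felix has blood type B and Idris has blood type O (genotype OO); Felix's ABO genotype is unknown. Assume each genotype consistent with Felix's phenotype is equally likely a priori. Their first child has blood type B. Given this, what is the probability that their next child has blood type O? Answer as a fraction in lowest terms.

1/6

Possible genotypes: Felix ∈ {BB, BO}; Idris ∈ {OO}.
Weight each parental genotype pair by prior × P(type-B child):
  BB × OO: posterior weight 2/3; P(next child type O) = 0.
  BO × OO: posterior weight 1/3; P(next child type O) = 1/2.
Weighted sum = 1/6.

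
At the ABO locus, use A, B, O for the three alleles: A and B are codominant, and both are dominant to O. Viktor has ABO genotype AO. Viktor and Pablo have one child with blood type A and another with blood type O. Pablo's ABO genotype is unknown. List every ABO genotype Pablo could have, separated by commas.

For each candidate genotype of Pablo, check whether crossing it with AO can produce every observed child phenotype.
  AA → possible child types {A} ✗
  AB → possible child types {A, B, AB} ✗
  AO → possible child types {O, A} ✓
  BB → possible child types {B, AB} ✗
  BO → possible child types {O, A, B, AB} ✓
  OO → possible child types {O, A} ✓

AO, BO, OO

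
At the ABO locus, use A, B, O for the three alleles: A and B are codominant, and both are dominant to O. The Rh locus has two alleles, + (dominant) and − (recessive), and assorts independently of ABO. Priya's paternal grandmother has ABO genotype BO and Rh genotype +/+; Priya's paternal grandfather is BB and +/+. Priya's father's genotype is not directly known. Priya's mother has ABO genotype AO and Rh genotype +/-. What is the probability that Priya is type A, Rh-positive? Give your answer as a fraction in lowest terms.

1/8

Priya's father's ABO genotype from BO × BB: 1/2 BB, 1/2 BO.
Crossing each possibility with the mother AO and summing P(type A): 1/2·0 + 1/2·1/4 = 1/8.
Similarly for Rh via the father's Rh distribution: P(Rh+) = 1.
Independent loci: 1/8 × 1 = 1/8.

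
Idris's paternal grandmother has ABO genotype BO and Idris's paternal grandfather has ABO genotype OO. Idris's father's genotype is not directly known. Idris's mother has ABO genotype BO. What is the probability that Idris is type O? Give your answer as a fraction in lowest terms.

Idris's father's ABO genotype from BO × OO: 1/2 BO, 1/2 OO.
Crossing each possibility with the mother BO and summing P(type O): 1/2·1/4 + 1/2·1/2 = 3/8.

3/8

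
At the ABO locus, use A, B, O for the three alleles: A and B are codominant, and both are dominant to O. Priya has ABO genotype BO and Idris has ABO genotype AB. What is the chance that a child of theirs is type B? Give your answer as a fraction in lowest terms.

1/2

ABO cross BO × AB → offspring phenotypes: 1/4 A, 1/2 B, 1/4 AB.
So P(type B) = 1/2.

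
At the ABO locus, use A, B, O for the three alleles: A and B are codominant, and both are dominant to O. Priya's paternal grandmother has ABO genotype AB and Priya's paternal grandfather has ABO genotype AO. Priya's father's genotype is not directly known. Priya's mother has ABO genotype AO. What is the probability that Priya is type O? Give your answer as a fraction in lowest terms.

1/8

Priya's father's ABO genotype from AB × AO: 1/4 AA, 1/4 AB, 1/4 AO, 1/4 BO.
Crossing each possibility with the mother AO and summing P(type O): 1/4·0 + 1/4·0 + 1/4·1/4 + 1/4·1/4 = 1/8.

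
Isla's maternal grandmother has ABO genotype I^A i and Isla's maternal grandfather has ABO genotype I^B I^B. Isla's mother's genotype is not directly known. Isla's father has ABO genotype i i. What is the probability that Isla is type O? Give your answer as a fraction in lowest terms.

1/4

Isla's mother's ABO genotype from I^A i × I^B I^B: 1/2 I^A I^B, 1/2 I^B i.
Crossing each possibility with the father i i and summing P(type O): 1/2·0 + 1/2·1/2 = 1/4.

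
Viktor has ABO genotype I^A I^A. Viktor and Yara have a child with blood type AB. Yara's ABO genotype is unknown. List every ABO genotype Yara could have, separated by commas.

I^A I^B, I^B I^B, I^B i

For each candidate genotype of Yara, check whether crossing it with I^A I^A can produce every observed child phenotype.
  I^A I^A → possible child types {A} ✗
  I^A I^B → possible child types {A, AB} ✓
  I^A i → possible child types {A} ✗
  I^B I^B → possible child types {AB} ✓
  I^B i → possible child types {A, AB} ✓
  i i → possible child types {A} ✗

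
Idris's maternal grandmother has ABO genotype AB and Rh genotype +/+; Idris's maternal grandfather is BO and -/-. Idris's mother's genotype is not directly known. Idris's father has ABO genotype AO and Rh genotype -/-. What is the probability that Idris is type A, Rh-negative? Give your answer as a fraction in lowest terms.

3/16

Idris's mother's ABO genotype from AB × BO: 1/4 AB, 1/4 AO, 1/4 BB, 1/4 BO.
Crossing each possibility with the father AO and summing P(type A): 1/4·1/2 + 1/4·3/4 + 1/4·0 + 1/4·1/4 = 3/8.
Similarly for Rh via the mother's Rh distribution: P(Rh-) = 1/2.
Independent loci: 3/8 × 1/2 = 3/16.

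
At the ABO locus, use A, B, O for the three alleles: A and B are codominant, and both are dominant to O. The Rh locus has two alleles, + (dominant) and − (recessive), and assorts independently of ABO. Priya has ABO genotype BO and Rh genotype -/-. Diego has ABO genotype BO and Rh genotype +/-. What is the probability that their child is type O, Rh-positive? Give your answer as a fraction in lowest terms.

1/8

ABO cross BO × BO → offspring phenotypes: 1/4 O, 3/4 B.
Rh cross -/- × +/- → 1/2 Rh+, 1/2 Rh-.
Independent loci: P(type O, Rh-positive) = 1/4 × 1/2 = 1/8.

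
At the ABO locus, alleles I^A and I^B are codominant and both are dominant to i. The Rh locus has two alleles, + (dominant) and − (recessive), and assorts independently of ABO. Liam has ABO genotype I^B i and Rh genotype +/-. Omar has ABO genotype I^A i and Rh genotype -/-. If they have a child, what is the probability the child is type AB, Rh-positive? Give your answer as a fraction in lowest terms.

1/8

ABO cross I^B i × I^A i → offspring phenotypes: 1/4 O, 1/4 A, 1/4 B, 1/4 AB.
Rh cross +/- × -/- → 1/2 Rh+, 1/2 Rh-.
Independent loci: P(type AB, Rh-positive) = 1/4 × 1/2 = 1/8.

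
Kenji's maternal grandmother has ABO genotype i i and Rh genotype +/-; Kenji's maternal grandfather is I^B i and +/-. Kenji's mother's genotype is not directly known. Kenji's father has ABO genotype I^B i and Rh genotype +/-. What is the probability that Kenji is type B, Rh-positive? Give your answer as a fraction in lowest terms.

15/32

Kenji's mother's ABO genotype from i i × I^B i: 1/2 I^B i, 1/2 i i.
Crossing each possibility with the father I^B i and summing P(type B): 1/2·3/4 + 1/2·1/2 = 5/8.
Similarly for Rh via the mother's Rh distribution: P(Rh+) = 3/4.
Independent loci: 5/8 × 3/4 = 15/32.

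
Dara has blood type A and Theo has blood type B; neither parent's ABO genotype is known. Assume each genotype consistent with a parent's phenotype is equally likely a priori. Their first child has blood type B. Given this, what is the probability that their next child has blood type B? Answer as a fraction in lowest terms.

Possible genotypes: Dara ∈ {I^A I^A, I^A i}; Theo ∈ {I^B I^B, I^B i}.
Weight each parental genotype pair by prior × P(type-B child):
  I^A i × I^B I^B: posterior weight 2/3; P(next child type B) = 1/2.
  I^A i × I^B i: posterior weight 1/3; P(next child type B) = 1/4.
Weighted sum = 5/12.

5/12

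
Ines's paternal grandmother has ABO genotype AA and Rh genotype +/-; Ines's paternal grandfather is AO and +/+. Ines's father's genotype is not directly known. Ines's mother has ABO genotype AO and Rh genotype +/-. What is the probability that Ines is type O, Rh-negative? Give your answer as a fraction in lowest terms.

Ines's father's ABO genotype from AA × AO: 1/2 AA, 1/2 AO.
Crossing each possibility with the mother AO and summing P(type O): 1/2·0 + 1/2·1/4 = 1/8.
Similarly for Rh via the father's Rh distribution: P(Rh-) = 1/8.
Independent loci: 1/8 × 1/8 = 1/64.

1/64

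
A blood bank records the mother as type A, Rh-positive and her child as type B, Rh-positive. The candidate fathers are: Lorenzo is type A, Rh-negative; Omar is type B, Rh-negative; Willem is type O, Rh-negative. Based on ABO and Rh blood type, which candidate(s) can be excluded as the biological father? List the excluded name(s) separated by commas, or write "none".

A candidate is excluded only if no genotype consistent with his phenotype could produce a type B, Rh-positive child with a type A, Rh-positive mother.
Lorenzo (type A, Rh-): no genotype consistent with that phenotype can produce a type-B Rh+ child with a type-A mother.
Willem (type O, Rh-): no genotype consistent with that phenotype can produce a type-B Rh+ child with a type-A mother.

Lorenzo, Willem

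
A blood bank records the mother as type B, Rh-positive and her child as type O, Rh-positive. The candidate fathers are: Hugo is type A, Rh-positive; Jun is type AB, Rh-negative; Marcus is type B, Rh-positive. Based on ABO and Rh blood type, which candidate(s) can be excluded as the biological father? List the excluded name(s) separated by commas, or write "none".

Jun

A candidate is excluded only if no genotype consistent with his phenotype could produce a type O, Rh-positive child with a type B, Rh-positive mother.
Jun (type AB, Rh-): no genotype consistent with that phenotype can produce a type-O Rh+ child with a type-B mother.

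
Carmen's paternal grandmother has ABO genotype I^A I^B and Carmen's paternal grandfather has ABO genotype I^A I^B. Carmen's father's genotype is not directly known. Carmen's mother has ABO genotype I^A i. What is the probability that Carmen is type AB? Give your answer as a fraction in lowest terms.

1/4

Carmen's father's ABO genotype from I^A I^B × I^A I^B: 1/4 I^A I^A, 1/2 I^A I^B, 1/4 I^B I^B.
Crossing each possibility with the mother I^A i and summing P(type AB): 1/4·0 + 1/2·1/4 + 1/4·1/2 = 1/4.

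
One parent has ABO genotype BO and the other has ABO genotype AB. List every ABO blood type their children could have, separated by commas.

Gametes from BO × AB give offspring ABO genotypes AB, AO, BB, BO, i.e. phenotypes A, B, AB.

A, B, AB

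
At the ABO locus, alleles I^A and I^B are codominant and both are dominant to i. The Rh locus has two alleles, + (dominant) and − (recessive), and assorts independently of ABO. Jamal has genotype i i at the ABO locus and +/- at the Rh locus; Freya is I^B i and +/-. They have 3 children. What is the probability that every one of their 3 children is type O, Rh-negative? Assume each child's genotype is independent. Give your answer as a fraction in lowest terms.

1/512

ABO cross i i × I^B i → 1/2 O, 1/2 B.
Rh cross +/- × +/- → 3/4 Rh+, 1/4 Rh-; so P(type O, Rh-negative) = 1/2 × 1/4 = 1/8 per child.
All 3 independent: (1/8)^3 = 1/512.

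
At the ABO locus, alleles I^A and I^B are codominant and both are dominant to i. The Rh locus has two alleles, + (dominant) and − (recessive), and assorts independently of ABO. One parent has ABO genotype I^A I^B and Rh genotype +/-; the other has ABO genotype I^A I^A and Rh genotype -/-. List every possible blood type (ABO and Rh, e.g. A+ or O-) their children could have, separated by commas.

Gametes from I^A I^B × I^A I^A give offspring ABO genotypes I^A I^A, I^A I^B, i.e. phenotypes A, AB.
Rh cross +/- × -/- → phenotypes Rh+, Rh-.
Combining independently: A+, A-, AB+, AB-.

A+, A-, AB+, AB-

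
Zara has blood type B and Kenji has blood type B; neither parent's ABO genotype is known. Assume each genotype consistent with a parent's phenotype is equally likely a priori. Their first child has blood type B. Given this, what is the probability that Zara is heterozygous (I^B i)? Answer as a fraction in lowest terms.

7/15

Possible genotypes: Zara ∈ {I^B I^B, I^B i}; Kenji ∈ {I^B I^B, I^B i}.
Weight each parental genotype pair by prior × P(type-B child):
  I^B I^B × I^B I^B: posterior weight 4/15.
  I^B I^B × I^B i: posterior weight 4/15.
  I^B i × I^B I^B: posterior weight 4/15.
  I^B i × I^B i: posterior weight 1/5.
Sum the posterior weight over pairs where Zara is I^B i: 7/15.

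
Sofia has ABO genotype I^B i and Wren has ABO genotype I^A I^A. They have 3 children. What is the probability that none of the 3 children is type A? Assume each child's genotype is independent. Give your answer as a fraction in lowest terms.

ABO cross I^B i × I^A I^A → 1/2 A, 1/2 AB.
So P(type A) = 1/2 per child.
P(not type A) = 1/2 for one child; (1/2)^3 = 1/8.

1/8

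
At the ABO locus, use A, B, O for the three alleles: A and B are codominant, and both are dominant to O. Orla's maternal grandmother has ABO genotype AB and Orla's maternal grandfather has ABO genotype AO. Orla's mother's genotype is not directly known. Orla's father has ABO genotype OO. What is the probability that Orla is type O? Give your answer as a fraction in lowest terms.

Orla's mother's ABO genotype from AB × AO: 1/4 AA, 1/4 AB, 1/4 AO, 1/4 BO.
Crossing each possibility with the father OO and summing P(type O): 1/4·0 + 1/4·0 + 1/4·1/2 + 1/4·1/2 = 1/4.

1/4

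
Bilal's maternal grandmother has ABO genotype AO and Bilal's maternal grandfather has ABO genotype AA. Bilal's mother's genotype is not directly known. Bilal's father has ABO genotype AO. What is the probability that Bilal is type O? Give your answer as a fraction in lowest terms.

1/8

Bilal's mother's ABO genotype from AO × AA: 1/2 AA, 1/2 AO.
Crossing each possibility with the father AO and summing P(type O): 1/2·0 + 1/2·1/4 = 1/8.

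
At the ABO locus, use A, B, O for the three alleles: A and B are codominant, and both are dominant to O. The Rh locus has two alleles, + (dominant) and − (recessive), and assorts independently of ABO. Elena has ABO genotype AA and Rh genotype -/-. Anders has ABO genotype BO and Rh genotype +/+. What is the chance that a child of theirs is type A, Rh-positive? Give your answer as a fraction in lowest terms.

ABO cross AA × BO → offspring phenotypes: 1/2 A, 1/2 AB.
Rh cross -/- × +/+ → 1 Rh+.
Independent loci: P(type A, Rh-positive) = 1/2 × 1 = 1/2.

1/2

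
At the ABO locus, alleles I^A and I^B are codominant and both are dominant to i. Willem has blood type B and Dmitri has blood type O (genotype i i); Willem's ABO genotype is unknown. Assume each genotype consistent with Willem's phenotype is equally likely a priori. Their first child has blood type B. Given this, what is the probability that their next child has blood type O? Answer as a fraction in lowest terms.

1/6

Possible genotypes: Willem ∈ {I^B I^B, I^B i}; Dmitri ∈ {i i}.
Weight each parental genotype pair by prior × P(type-B child):
  I^B I^B × i i: posterior weight 2/3; P(next child type O) = 0.
  I^B i × i i: posterior weight 1/3; P(next child type O) = 1/2.
Weighted sum = 1/6.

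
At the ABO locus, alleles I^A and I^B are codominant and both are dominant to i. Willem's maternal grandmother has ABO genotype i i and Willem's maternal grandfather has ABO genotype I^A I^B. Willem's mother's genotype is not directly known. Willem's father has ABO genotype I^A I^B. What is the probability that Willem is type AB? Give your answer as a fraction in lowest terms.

Willem's mother's ABO genotype from i i × I^A I^B: 1/2 I^A i, 1/2 I^B i.
Crossing each possibility with the father I^A I^B and summing P(type AB): 1/2·1/4 + 1/2·1/4 = 1/4.

1/4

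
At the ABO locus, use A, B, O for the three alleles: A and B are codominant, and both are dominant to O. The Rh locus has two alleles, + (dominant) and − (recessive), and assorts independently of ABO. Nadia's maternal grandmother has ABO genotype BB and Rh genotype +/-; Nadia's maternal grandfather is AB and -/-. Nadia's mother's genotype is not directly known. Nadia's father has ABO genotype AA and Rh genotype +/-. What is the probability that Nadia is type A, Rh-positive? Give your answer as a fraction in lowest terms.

Nadia's mother's ABO genotype from BB × AB: 1/2 AB, 1/2 BB.
Crossing each possibility with the father AA and summing P(type A): 1/2·1/2 + 1/2·0 = 1/4.
Similarly for Rh via the mother's Rh distribution: P(Rh+) = 5/8.
Independent loci: 1/4 × 5/8 = 5/32.

5/32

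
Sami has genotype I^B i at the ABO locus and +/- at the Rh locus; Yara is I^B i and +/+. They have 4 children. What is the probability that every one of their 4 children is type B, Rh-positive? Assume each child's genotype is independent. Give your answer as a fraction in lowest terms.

ABO cross I^B i × I^B i → 1/4 O, 3/4 B.
Rh cross +/- × +/+ → 1 Rh+; so P(type B, Rh-positive) = 3/4 × 1 = 3/4 per child.
All 4 independent: (3/4)^4 = 81/256.

81/256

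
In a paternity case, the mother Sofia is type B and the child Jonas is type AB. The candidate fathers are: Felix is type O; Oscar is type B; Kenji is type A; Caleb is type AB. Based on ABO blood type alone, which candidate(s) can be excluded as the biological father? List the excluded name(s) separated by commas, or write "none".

A candidate is excluded only if no genotype consistent with his phenotype could produce a type AB child with a type B mother.
Felix (type O): no genotype consistent with that phenotype can produce a type-AB child with a type-B mother.
Oscar (type B): no genotype consistent with that phenotype can produce a type-AB child with a type-B mother.

Felix, Oscar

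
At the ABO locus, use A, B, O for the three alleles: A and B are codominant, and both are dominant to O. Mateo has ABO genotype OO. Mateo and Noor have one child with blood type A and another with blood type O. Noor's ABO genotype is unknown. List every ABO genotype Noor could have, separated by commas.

AO

For each candidate genotype of Noor, check whether crossing it with OO can produce every observed child phenotype.
  AA → possible child types {A} ✗
  AB → possible child types {A, B} ✗
  AO → possible child types {O, A} ✓
  BB → possible child types {B} ✗
  BO → possible child types {O, B} ✗
  OO → possible child types {O} ✗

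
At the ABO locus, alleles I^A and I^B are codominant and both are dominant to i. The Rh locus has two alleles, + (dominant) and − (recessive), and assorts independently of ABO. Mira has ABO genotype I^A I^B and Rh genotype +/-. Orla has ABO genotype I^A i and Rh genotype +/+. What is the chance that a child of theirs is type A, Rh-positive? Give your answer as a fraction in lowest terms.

1/2

ABO cross I^A I^B × I^A i → offspring phenotypes: 1/2 A, 1/4 B, 1/4 AB.
Rh cross +/- × +/+ → 1 Rh+.
Independent loci: P(type A, Rh-positive) = 1/2 × 1 = 1/2.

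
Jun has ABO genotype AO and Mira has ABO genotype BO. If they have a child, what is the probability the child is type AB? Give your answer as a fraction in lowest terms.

ABO cross AO × BO → offspring phenotypes: 1/4 O, 1/4 A, 1/4 B, 1/4 AB.
So P(type AB) = 1/4.

1/4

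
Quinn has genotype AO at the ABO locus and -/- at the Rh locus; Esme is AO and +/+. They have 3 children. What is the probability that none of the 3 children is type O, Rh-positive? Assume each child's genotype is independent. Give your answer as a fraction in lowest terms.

ABO cross AO × AO → 1/4 O, 3/4 A.
Rh cross -/- × +/+ → 1 Rh+; so P(type O, Rh-positive) = 1/4 × 1 = 1/4 per child.
P(not type O, Rh-positive) = 3/4 for one child; (3/4)^3 = 27/64.

27/64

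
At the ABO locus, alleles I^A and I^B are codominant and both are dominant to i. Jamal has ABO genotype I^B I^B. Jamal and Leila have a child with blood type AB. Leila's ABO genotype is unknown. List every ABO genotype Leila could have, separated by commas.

I^A I^A, I^A I^B, I^A i

For each candidate genotype of Leila, check whether crossing it with I^B I^B can produce every observed child phenotype.
  I^A I^A → possible child types {AB} ✓
  I^A I^B → possible child types {B, AB} ✓
  I^A i → possible child types {B, AB} ✓
  I^B I^B → possible child types {B} ✗
  I^B i → possible child types {B} ✗
  i i → possible child types {B} ✗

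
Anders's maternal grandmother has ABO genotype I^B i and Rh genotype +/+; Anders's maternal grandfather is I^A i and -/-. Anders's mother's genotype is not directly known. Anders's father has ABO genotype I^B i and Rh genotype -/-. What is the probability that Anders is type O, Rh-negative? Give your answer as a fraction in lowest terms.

Anders's mother's ABO genotype from I^B i × I^A i: 1/4 I^A I^B, 1/4 I^A i, 1/4 I^B i, 1/4 i i.
Crossing each possibility with the father I^B i and summing P(type O): 1/4·0 + 1/4·1/4 + 1/4·1/4 + 1/4·1/2 = 1/4.
Similarly for Rh via the mother's Rh distribution: P(Rh-) = 1/2.
Independent loci: 1/4 × 1/2 = 1/8.

1/8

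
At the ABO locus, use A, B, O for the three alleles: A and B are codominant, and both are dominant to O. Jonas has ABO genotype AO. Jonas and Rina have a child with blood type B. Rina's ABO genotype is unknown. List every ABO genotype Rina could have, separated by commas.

AB, BB, BO

For each candidate genotype of Rina, check whether crossing it with AO can produce every observed child phenotype.
  AA → possible child types {A} ✗
  AB → possible child types {A, B, AB} ✓
  AO → possible child types {O, A} ✗
  BB → possible child types {B, AB} ✓
  BO → possible child types {O, A, B, AB} ✓
  OO → possible child types {O, A} ✗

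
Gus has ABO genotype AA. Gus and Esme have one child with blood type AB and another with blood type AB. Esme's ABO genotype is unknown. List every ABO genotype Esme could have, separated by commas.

For each candidate genotype of Esme, check whether crossing it with AA can produce every observed child phenotype.
  AA → possible child types {A} ✗
  AB → possible child types {A, AB} ✓
  AO → possible child types {A} ✗
  BB → possible child types {AB} ✓
  BO → possible child types {A, AB} ✓
  OO → possible child types {A} ✗

AB, BB, BO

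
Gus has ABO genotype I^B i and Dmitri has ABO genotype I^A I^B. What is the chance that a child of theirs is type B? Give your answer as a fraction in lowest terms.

ABO cross I^B i × I^A I^B → offspring phenotypes: 1/4 A, 1/2 B, 1/4 AB.
So P(type B) = 1/2.

1/2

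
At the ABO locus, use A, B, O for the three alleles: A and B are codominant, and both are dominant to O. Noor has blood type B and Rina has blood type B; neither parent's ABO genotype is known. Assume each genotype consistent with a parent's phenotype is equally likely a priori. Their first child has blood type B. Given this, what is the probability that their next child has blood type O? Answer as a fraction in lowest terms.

Possible genotypes: Noor ∈ {BB, BO}; Rina ∈ {BB, BO}.
Weight each parental genotype pair by prior × P(type-B child):
  BB × BB: posterior weight 4/15; P(next child type O) = 0.
  BB × BO: posterior weight 4/15; P(next child type O) = 0.
  BO × BB: posterior weight 4/15; P(next child type O) = 0.
  BO × BO: posterior weight 1/5; P(next child type O) = 1/4.
Weighted sum = 1/20.

1/20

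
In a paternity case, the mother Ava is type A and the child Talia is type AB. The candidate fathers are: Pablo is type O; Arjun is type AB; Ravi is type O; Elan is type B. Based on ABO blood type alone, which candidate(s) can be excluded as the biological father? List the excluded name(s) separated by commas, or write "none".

A candidate is excluded only if no genotype consistent with his phenotype could produce a type AB child with a type A mother.
Pablo (type O): no genotype consistent with that phenotype can produce a type-AB child with a type-A mother.
Ravi (type O): no genotype consistent with that phenotype can produce a type-AB child with a type-A mother.

Pablo, Ravi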